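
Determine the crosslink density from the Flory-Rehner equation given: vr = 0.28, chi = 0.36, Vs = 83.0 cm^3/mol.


ln(1 - vr) = ln(1 - 0.28) = -0.3285
Numerator = -((-0.3285) + 0.28 + 0.36 * 0.28^2) = 0.0203
Denominator = 83.0 * (0.28^(1/3) - 0.28/2) = 42.6797
nu = 0.0203 / 42.6797 = 4.7517e-04 mol/cm^3

4.7517e-04 mol/cm^3


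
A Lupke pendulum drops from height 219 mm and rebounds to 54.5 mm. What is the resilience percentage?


Resilience = h_rebound / h_drop * 100
= 54.5 / 219 * 100
= 24.9%

24.9%


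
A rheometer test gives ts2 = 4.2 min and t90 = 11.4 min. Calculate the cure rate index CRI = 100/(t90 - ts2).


CRI = 100 / (t90 - ts2)
= 100 / (11.4 - 4.2)
= 100 / 7.2
= 13.89 min^-1

13.89 min^-1


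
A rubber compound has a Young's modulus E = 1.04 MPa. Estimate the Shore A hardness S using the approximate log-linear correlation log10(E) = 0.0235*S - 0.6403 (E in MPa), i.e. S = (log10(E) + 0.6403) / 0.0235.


log10(E) = 0.0235*S - 0.6403  =>  S = (log10(E) + 0.6403) / 0.0235
log10(1.04) = 0.017033
S = (0.017033 + 0.6403) / 0.0235 = 0.657333 / 0.0235
S = 28.0

Shore A = 28.0


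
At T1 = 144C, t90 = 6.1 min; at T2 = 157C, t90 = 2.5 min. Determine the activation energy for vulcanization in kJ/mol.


T1 = 417.15 K, T2 = 430.15 K
1/T1 - 1/T2 = 7.2449e-05
ln(t1/t2) = ln(6.1/2.5) = 0.8920
Ea = 8.314 * 0.8920 / 7.2449e-05 = 102362.9381 J/mol
Ea = 102.36 kJ/mol

102.36 kJ/mol


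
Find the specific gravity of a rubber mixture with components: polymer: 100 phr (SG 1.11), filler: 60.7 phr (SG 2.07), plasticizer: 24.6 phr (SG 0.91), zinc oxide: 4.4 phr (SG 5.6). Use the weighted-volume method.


Sum of weights = 189.7
Volume contributions:
  polymer: 100/1.11 = 90.0901
  filler: 60.7/2.07 = 29.3237
  plasticizer: 24.6/0.91 = 27.0330
  zinc oxide: 4.4/5.6 = 0.7857
Sum of volumes = 147.2324
SG = 189.7 / 147.2324 = 1.288

SG = 1.288


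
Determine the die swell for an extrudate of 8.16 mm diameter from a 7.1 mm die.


Die swell ratio = D_extrudate / D_die
= 8.16 / 7.1
= 1.149

Die swell = 1.149


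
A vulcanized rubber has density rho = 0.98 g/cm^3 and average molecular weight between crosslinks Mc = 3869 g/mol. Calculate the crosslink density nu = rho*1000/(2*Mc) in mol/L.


nu = rho * 1000 / (2 * Mc)
nu = 0.98 * 1000 / (2 * 3869)
nu = 980.0 / 7738
nu = 0.1266 mol/L

0.1266 mol/L


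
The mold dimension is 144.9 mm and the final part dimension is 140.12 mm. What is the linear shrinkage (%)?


Shrinkage = (mold - part) / mold * 100
= (144.9 - 140.12) / 144.9 * 100
= 4.78 / 144.9 * 100
= 3.3%

3.3%


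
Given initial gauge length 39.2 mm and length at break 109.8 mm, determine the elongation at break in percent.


Elongation = (Lf - L0) / L0 * 100
= (109.8 - 39.2) / 39.2 * 100
= 70.6 / 39.2 * 100
= 180.1%

180.1%


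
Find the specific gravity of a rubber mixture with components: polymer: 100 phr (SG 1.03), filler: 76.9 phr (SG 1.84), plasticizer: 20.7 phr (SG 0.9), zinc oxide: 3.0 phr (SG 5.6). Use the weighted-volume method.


Sum of weights = 200.6
Volume contributions:
  polymer: 100/1.03 = 97.0874
  filler: 76.9/1.84 = 41.7935
  plasticizer: 20.7/0.9 = 23.0000
  zinc oxide: 3.0/5.6 = 0.5357
Sum of volumes = 162.4166
SG = 200.6 / 162.4166 = 1.235

SG = 1.235


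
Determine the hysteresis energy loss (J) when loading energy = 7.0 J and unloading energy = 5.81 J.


Hysteresis loss = loading - unloading
= 7.0 - 5.81
= 1.19 J

1.19 J


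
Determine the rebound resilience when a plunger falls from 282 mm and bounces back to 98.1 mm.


Resilience = h_rebound / h_drop * 100
= 98.1 / 282 * 100
= 34.8%

34.8%


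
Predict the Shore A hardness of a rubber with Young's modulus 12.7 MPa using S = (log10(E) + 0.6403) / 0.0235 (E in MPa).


log10(E) = 0.0235*S - 0.6403  =>  S = (log10(E) + 0.6403) / 0.0235
log10(12.7) = 1.103804
S = (1.103804 + 0.6403) / 0.0235 = 1.744104 / 0.0235
S = 74.2

Shore A = 74.2


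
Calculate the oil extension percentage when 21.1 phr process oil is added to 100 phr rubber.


Oil % = oil / (100 + oil) * 100
= 21.1 / (100 + 21.1) * 100
= 21.1 / 121.1 * 100
= 17.42%

17.42%


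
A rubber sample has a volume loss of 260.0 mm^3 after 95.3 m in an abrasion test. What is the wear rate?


Rate = volume_loss / distance
= 260.0 / 95.3
= 2.728 mm^3/m

2.728 mm^3/m


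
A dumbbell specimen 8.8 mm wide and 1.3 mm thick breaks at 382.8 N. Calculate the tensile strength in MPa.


Area = width * thickness = 8.8 * 1.3 = 11.44 mm^2
TS = force / area = 382.8 / 11.44 = 33.46 MPa

33.46 MPa


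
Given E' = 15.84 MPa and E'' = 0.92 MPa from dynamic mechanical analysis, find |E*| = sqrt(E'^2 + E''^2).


|E*| = sqrt(E'^2 + E''^2)
= sqrt(15.84^2 + 0.92^2)
= sqrt(250.9056 + 0.8464)
= 15.867 MPa

15.867 MPa


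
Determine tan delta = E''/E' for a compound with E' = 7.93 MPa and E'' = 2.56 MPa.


tan delta = E'' / E'
= 2.56 / 7.93
= 0.3228

tan delta = 0.3228


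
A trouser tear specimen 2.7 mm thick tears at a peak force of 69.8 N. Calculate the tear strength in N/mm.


Tear strength = force / thickness
= 69.8 / 2.7
= 25.85 N/mm

25.85 N/mm


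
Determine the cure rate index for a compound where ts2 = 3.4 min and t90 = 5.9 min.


CRI = 100 / (t90 - ts2)
= 100 / (5.9 - 3.4)
= 100 / 2.5
= 40.0 min^-1

40.0 min^-1


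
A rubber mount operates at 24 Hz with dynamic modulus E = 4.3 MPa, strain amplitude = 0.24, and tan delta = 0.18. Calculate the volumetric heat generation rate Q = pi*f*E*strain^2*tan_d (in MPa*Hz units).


Q = pi * f * E * strain^2 * tan_d
= pi * 24 * 4.3 * 0.24^2 * 0.18
= pi * 24 * 4.3 * 0.0576 * 0.18
= 3.3614

Q = 3.3614


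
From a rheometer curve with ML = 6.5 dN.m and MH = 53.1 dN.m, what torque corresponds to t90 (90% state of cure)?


M90 = ML + 0.9 * (MH - ML)
M90 = 6.5 + 0.9 * (53.1 - 6.5)
M90 = 6.5 + 0.9 * 46.6
M90 = 48.44 dN.m

48.44 dN.m


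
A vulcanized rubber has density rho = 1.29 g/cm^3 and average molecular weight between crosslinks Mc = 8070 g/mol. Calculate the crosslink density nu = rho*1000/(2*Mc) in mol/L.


nu = rho * 1000 / (2 * Mc)
nu = 1.29 * 1000 / (2 * 8070)
nu = 1290.0 / 16140
nu = 0.0799 mol/L

0.0799 mol/L


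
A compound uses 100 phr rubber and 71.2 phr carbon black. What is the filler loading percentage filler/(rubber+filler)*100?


Filler % = filler / (rubber + filler) * 100
= 71.2 / (100 + 71.2) * 100
= 71.2 / 171.2 * 100
= 41.59%

41.59%


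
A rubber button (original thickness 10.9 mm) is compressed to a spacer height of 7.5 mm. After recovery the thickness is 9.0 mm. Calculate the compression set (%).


CS = (t0 - recovered) / (t0 - ts) * 100
= (10.9 - 9.0) / (10.9 - 7.5) * 100
= 1.9 / 3.4 * 100
= 55.9%

55.9%


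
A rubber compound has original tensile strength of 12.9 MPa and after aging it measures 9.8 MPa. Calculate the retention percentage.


Retention = aged / original * 100
= 9.8 / 12.9 * 100
= 76.0%

76.0%


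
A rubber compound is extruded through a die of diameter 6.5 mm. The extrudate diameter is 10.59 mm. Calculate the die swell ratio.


Die swell ratio = D_extrudate / D_die
= 10.59 / 6.5
= 1.629

Die swell = 1.629


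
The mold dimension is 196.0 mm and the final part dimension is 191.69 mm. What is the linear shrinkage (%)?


Shrinkage = (mold - part) / mold * 100
= (196.0 - 191.69) / 196.0 * 100
= 4.31 / 196.0 * 100
= 2.2%

2.2%


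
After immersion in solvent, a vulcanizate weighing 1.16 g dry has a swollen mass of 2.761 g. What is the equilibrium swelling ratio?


Q = W_swollen / W_dry
Q = 2.761 / 1.16
Q = 2.38

Q = 2.38


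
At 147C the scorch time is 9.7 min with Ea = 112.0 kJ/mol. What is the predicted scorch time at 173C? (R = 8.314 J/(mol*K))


Convert temperatures: T1 = 147 + 273.15 = 420.15 K, T2 = 173 + 273.15 = 446.15 K
ts2_new = 9.7 * exp(112000 / 8.314 * (1/446.15 - 1/420.15))
1/T2 - 1/T1 = -1.3870e-04
ts2_new = 1.5 min

1.5 min


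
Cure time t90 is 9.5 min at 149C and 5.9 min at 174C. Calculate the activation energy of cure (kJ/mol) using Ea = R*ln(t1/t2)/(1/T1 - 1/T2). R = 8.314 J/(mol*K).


T1 = 422.15 K, T2 = 447.15 K
1/T1 - 1/T2 = 1.3244e-04
ln(t1/t2) = ln(9.5/5.9) = 0.4763
Ea = 8.314 * 0.4763 / 1.3244e-04 = 29902.4373 J/mol
Ea = 29.9 kJ/mol

29.9 kJ/mol


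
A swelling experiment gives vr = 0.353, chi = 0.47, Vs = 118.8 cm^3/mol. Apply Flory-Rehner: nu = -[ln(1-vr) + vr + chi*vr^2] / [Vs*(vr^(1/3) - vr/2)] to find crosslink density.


ln(1 - vr) = ln(1 - 0.353) = -0.4354
Numerator = -((-0.4354) + 0.353 + 0.47 * 0.353^2) = 0.0238
Denominator = 118.8 * (0.353^(1/3) - 0.353/2) = 62.9922
nu = 0.0238 / 62.9922 = 3.7850e-04 mol/cm^3

3.7850e-04 mol/cm^3


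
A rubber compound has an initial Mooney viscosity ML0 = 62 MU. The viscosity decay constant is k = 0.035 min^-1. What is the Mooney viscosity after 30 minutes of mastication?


ML = ML0 * exp(-k * t)
ML = 62 * exp(-0.035 * 30)
ML = 62 * 0.3499
ML = 21.7 MU

21.7 MU


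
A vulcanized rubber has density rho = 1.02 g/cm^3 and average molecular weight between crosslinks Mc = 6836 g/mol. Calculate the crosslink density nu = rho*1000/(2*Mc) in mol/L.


nu = rho * 1000 / (2 * Mc)
nu = 1.02 * 1000 / (2 * 6836)
nu = 1020.0 / 13672
nu = 0.0746 mol/L

0.0746 mol/L


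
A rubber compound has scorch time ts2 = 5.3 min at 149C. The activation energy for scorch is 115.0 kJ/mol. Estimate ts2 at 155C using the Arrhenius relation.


Convert temperatures: T1 = 149 + 273.15 = 422.15 K, T2 = 155 + 273.15 = 428.15 K
ts2_new = 5.3 * exp(115000 / 8.314 * (1/428.15 - 1/422.15))
1/T2 - 1/T1 = -3.3196e-05
ts2_new = 3.35 min

3.35 min


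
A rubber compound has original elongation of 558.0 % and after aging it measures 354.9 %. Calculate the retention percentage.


Retention = aged / original * 100
= 354.9 / 558.0 * 100
= 63.6%

63.6%


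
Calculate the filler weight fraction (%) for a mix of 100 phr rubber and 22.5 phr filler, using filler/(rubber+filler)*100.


Filler % = filler / (rubber + filler) * 100
= 22.5 / (100 + 22.5) * 100
= 22.5 / 122.5 * 100
= 18.37%

18.37%


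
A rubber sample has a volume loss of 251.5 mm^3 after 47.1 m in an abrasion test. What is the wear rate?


Rate = volume_loss / distance
= 251.5 / 47.1
= 5.34 mm^3/m

5.34 mm^3/m


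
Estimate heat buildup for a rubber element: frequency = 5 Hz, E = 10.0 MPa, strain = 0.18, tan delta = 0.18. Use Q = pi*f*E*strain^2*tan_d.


Q = pi * f * E * strain^2 * tan_d
= pi * 5 * 10.0 * 0.18^2 * 0.18
= pi * 5 * 10.0 * 0.0324 * 0.18
= 0.9161

Q = 0.9161


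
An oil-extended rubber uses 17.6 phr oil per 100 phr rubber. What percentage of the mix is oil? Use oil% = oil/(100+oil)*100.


Oil % = oil / (100 + oil) * 100
= 17.6 / (100 + 17.6) * 100
= 17.6 / 117.6 * 100
= 14.97%

14.97%


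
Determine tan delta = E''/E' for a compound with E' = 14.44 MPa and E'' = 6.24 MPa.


tan delta = E'' / E'
= 6.24 / 14.44
= 0.4321

tan delta = 0.4321


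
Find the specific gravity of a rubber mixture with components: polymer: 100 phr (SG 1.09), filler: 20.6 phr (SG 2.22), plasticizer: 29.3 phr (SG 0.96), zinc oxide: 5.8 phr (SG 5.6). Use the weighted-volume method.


Sum of weights = 155.7
Volume contributions:
  polymer: 100/1.09 = 91.7431
  filler: 20.6/2.22 = 9.2793
  plasticizer: 29.3/0.96 = 30.5208
  zinc oxide: 5.8/5.6 = 1.0357
Sum of volumes = 132.5789
SG = 155.7 / 132.5789 = 1.174

SG = 1.174


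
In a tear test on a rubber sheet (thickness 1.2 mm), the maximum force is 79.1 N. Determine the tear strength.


Tear strength = force / thickness
= 79.1 / 1.2
= 65.92 N/mm

65.92 N/mm


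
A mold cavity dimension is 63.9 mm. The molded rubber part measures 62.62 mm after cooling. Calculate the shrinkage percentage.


Shrinkage = (mold - part) / mold * 100
= (63.9 - 62.62) / 63.9 * 100
= 1.28 / 63.9 * 100
= 2.0%

2.0%


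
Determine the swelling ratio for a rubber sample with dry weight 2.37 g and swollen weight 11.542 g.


Q = W_swollen / W_dry
Q = 11.542 / 2.37
Q = 4.87

Q = 4.87


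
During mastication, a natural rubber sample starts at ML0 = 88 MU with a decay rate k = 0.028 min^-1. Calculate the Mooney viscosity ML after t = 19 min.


ML = ML0 * exp(-k * t)
ML = 88 * exp(-0.028 * 19)
ML = 88 * 0.5874
ML = 51.69 MU

51.69 MU


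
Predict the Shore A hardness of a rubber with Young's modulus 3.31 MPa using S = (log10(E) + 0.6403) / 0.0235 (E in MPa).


log10(E) = 0.0235*S - 0.6403  =>  S = (log10(E) + 0.6403) / 0.0235
log10(3.31) = 0.519828
S = (0.519828 + 0.6403) / 0.0235 = 1.160128 / 0.0235
S = 49.4

Shore A = 49.4


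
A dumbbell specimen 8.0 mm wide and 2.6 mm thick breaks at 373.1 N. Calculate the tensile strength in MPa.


Area = width * thickness = 8.0 * 2.6 = 20.8 mm^2
TS = force / area = 373.1 / 20.8 = 17.94 MPa

17.94 MPa


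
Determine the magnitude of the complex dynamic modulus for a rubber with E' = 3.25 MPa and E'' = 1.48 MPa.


|E*| = sqrt(E'^2 + E''^2)
= sqrt(3.25^2 + 1.48^2)
= sqrt(10.5625 + 2.1904)
= 3.571 MPa

3.571 MPa


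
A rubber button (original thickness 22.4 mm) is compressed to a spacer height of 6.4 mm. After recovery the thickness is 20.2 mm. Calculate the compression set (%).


CS = (t0 - recovered) / (t0 - ts) * 100
= (22.4 - 20.2) / (22.4 - 6.4) * 100
= 2.2 / 16.0 * 100
= 13.8%

13.8%


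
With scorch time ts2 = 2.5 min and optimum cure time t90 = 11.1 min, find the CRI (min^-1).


CRI = 100 / (t90 - ts2)
= 100 / (11.1 - 2.5)
= 100 / 8.6
= 11.63 min^-1

11.63 min^-1


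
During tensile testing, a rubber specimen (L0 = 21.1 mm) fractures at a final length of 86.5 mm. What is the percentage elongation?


Elongation = (Lf - L0) / L0 * 100
= (86.5 - 21.1) / 21.1 * 100
= 65.4 / 21.1 * 100
= 310.0%

310.0%


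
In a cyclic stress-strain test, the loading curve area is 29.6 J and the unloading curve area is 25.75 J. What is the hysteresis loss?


Hysteresis loss = loading - unloading
= 29.6 - 25.75
= 3.85 J

3.85 J


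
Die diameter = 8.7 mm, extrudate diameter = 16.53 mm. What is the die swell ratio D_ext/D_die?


Die swell ratio = D_extrudate / D_die
= 16.53 / 8.7
= 1.9

Die swell = 1.9


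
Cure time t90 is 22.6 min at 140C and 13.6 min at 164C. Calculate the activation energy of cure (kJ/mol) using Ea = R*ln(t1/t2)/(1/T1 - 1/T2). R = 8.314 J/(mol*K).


T1 = 413.15 K, T2 = 437.15 K
1/T1 - 1/T2 = 1.3288e-04
ln(t1/t2) = ln(22.6/13.6) = 0.5079
Ea = 8.314 * 0.5079 / 1.3288e-04 = 31775.9268 J/mol
Ea = 31.78 kJ/mol

31.78 kJ/mol


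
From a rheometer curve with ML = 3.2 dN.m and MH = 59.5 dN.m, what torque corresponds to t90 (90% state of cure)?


M90 = ML + 0.9 * (MH - ML)
M90 = 3.2 + 0.9 * (59.5 - 3.2)
M90 = 3.2 + 0.9 * 56.3
M90 = 53.87 dN.m

53.87 dN.m


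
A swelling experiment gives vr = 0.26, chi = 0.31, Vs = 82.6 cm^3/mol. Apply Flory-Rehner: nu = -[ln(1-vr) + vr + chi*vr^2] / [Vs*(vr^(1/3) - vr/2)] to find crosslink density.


ln(1 - vr) = ln(1 - 0.26) = -0.3011
Numerator = -((-0.3011) + 0.26 + 0.31 * 0.26^2) = 0.0201
Denominator = 82.6 * (0.26^(1/3) - 0.26/2) = 41.9815
nu = 0.0201 / 41.9815 = 4.7995e-04 mol/cm^3

4.7995e-04 mol/cm^3


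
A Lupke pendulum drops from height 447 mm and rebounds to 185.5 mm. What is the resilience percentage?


Resilience = h_rebound / h_drop * 100
= 185.5 / 447 * 100
= 41.5%

41.5%


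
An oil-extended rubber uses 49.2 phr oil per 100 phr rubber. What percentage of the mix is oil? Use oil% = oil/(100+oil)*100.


Oil % = oil / (100 + oil) * 100
= 49.2 / (100 + 49.2) * 100
= 49.2 / 149.2 * 100
= 32.98%

32.98%


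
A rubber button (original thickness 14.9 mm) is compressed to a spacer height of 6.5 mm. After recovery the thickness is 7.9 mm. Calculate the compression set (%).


CS = (t0 - recovered) / (t0 - ts) * 100
= (14.9 - 7.9) / (14.9 - 6.5) * 100
= 7.0 / 8.4 * 100
= 83.3%

83.3%


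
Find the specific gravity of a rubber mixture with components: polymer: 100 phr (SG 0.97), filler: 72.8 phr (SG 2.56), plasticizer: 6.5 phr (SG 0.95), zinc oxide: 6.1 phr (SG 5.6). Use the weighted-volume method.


Sum of weights = 185.4
Volume contributions:
  polymer: 100/0.97 = 103.0928
  filler: 72.8/2.56 = 28.4375
  plasticizer: 6.5/0.95 = 6.8421
  zinc oxide: 6.1/5.6 = 1.0893
Sum of volumes = 139.4617
SG = 185.4 / 139.4617 = 1.329

SG = 1.329


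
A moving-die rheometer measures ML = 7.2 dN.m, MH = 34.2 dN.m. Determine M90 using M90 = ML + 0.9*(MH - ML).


M90 = ML + 0.9 * (MH - ML)
M90 = 7.2 + 0.9 * (34.2 - 7.2)
M90 = 7.2 + 0.9 * 27.0
M90 = 31.5 dN.m

31.5 dN.m


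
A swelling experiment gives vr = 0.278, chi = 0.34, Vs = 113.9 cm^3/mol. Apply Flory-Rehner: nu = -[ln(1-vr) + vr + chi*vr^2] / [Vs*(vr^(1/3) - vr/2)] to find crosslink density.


ln(1 - vr) = ln(1 - 0.278) = -0.3257
Numerator = -((-0.3257) + 0.278 + 0.34 * 0.278^2) = 0.0215
Denominator = 113.9 * (0.278^(1/3) - 0.278/2) = 58.5050
nu = 0.0215 / 58.5050 = 3.6670e-04 mol/cm^3

3.6670e-04 mol/cm^3


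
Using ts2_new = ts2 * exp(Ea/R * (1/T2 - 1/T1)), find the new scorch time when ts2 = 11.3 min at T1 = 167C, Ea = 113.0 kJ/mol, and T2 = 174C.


Convert temperatures: T1 = 167 + 273.15 = 440.15 K, T2 = 174 + 273.15 = 447.15 K
ts2_new = 11.3 * exp(113000 / 8.314 * (1/447.15 - 1/440.15))
1/T2 - 1/T1 = -3.5567e-05
ts2_new = 6.97 min

6.97 min


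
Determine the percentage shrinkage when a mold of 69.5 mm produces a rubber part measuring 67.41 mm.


Shrinkage = (mold - part) / mold * 100
= (69.5 - 67.41) / 69.5 * 100
= 2.09 / 69.5 * 100
= 3.01%

3.01%


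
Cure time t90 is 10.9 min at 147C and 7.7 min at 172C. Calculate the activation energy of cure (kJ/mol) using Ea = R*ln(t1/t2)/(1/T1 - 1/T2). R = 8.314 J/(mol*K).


T1 = 420.15 K, T2 = 445.15 K
1/T1 - 1/T2 = 1.3367e-04
ln(t1/t2) = ln(10.9/7.7) = 0.3475
Ea = 8.314 * 0.3475 / 1.3367e-04 = 21616.6618 J/mol
Ea = 21.62 kJ/mol

21.62 kJ/mol


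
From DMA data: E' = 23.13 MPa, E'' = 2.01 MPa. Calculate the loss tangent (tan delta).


tan delta = E'' / E'
= 2.01 / 23.13
= 0.0869

tan delta = 0.0869


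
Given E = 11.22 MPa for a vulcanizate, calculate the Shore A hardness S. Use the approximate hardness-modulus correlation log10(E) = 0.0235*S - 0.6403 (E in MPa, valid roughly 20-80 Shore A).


log10(E) = 0.0235*S - 0.6403  =>  S = (log10(E) + 0.6403) / 0.0235
log10(11.22) = 1.049993
S = (1.049993 + 0.6403) / 0.0235 = 1.690293 / 0.0235
S = 71.9

Shore A = 71.9


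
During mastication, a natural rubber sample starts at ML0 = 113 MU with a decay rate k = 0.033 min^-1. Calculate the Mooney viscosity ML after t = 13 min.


ML = ML0 * exp(-k * t)
ML = 113 * exp(-0.033 * 13)
ML = 113 * 0.6512
ML = 73.58 MU

73.58 MU


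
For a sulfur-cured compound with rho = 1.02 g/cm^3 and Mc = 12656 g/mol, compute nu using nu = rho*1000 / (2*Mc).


nu = rho * 1000 / (2 * Mc)
nu = 1.02 * 1000 / (2 * 12656)
nu = 1020.0 / 25312
nu = 0.0403 mol/L

0.0403 mol/L


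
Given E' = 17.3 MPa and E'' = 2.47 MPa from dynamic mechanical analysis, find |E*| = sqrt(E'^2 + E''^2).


|E*| = sqrt(E'^2 + E''^2)
= sqrt(17.3^2 + 2.47^2)
= sqrt(299.2900 + 6.1009)
= 17.475 MPa

17.475 MPa


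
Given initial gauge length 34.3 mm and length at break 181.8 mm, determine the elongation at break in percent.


Elongation = (Lf - L0) / L0 * 100
= (181.8 - 34.3) / 34.3 * 100
= 147.5 / 34.3 * 100
= 430.0%

430.0%


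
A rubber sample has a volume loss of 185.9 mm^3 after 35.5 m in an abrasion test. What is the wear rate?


Rate = volume_loss / distance
= 185.9 / 35.5
= 5.237 mm^3/m

5.237 mm^3/m


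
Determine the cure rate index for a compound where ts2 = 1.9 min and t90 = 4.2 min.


CRI = 100 / (t90 - ts2)
= 100 / (4.2 - 1.9)
= 100 / 2.3
= 43.48 min^-1

43.48 min^-1


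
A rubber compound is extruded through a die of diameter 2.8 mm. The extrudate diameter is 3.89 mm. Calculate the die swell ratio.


Die swell ratio = D_extrudate / D_die
= 3.89 / 2.8
= 1.389

Die swell = 1.389


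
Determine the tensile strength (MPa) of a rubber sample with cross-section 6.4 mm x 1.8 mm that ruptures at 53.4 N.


Area = width * thickness = 6.4 * 1.8 = 11.52 mm^2
TS = force / area = 53.4 / 11.52 = 4.64 MPa

4.64 MPa


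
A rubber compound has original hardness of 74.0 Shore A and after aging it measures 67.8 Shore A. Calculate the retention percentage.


Retention = aged / original * 100
= 67.8 / 74.0 * 100
= 91.6%

91.6%


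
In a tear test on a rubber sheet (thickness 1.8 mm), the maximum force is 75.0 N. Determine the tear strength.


Tear strength = force / thickness
= 75.0 / 1.8
= 41.67 N/mm

41.67 N/mm


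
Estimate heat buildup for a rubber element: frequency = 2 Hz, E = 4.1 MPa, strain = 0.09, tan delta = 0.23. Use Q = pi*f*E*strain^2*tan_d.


Q = pi * f * E * strain^2 * tan_d
= pi * 2 * 4.1 * 0.09^2 * 0.23
= pi * 2 * 4.1 * 0.0081 * 0.23
= 0.0480

Q = 0.0480


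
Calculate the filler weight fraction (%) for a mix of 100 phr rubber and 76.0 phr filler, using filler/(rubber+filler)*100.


Filler % = filler / (rubber + filler) * 100
= 76.0 / (100 + 76.0) * 100
= 76.0 / 176.0 * 100
= 43.18%

43.18%


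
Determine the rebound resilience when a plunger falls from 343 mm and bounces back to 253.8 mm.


Resilience = h_rebound / h_drop * 100
= 253.8 / 343 * 100
= 74.0%

74.0%


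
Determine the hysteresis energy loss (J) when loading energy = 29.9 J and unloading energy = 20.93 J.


Hysteresis loss = loading - unloading
= 29.9 - 20.93
= 8.97 J

8.97 J


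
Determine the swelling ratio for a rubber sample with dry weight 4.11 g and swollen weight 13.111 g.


Q = W_swollen / W_dry
Q = 13.111 / 4.11
Q = 3.19

Q = 3.19


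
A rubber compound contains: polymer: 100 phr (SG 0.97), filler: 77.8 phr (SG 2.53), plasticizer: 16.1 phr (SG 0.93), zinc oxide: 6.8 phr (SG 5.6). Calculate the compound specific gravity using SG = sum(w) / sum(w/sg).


Sum of weights = 200.7
Volume contributions:
  polymer: 100/0.97 = 103.0928
  filler: 77.8/2.53 = 30.7510
  plasticizer: 16.1/0.93 = 17.3118
  zinc oxide: 6.8/5.6 = 1.2143
Sum of volumes = 152.3699
SG = 200.7 / 152.3699 = 1.317

SG = 1.317


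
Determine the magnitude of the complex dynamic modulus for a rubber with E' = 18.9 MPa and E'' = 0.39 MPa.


|E*| = sqrt(E'^2 + E''^2)
= sqrt(18.9^2 + 0.39^2)
= sqrt(357.2100 + 0.1521)
= 18.904 MPa

18.904 MPa


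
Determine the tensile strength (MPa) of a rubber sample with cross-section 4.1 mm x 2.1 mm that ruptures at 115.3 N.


Area = width * thickness = 4.1 * 2.1 = 8.61 mm^2
TS = force / area = 115.3 / 8.61 = 13.39 MPa

13.39 MPa


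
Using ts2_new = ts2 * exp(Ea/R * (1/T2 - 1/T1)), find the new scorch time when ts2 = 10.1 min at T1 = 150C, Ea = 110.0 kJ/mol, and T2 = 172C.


Convert temperatures: T1 = 150 + 273.15 = 423.15 K, T2 = 172 + 273.15 = 445.15 K
ts2_new = 10.1 * exp(110000 / 8.314 * (1/445.15 - 1/423.15))
1/T2 - 1/T1 = -1.1679e-04
ts2_new = 2.15 min

2.15 min


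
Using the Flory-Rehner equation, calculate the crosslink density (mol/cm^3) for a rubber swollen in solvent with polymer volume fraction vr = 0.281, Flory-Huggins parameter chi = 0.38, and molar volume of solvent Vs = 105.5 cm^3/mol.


ln(1 - vr) = ln(1 - 0.281) = -0.3299
Numerator = -((-0.3299) + 0.281 + 0.38 * 0.281^2) = 0.0189
Denominator = 105.5 * (0.281^(1/3) - 0.281/2) = 54.2788
nu = 0.0189 / 54.2788 = 3.4799e-04 mol/cm^3

3.4799e-04 mol/cm^3


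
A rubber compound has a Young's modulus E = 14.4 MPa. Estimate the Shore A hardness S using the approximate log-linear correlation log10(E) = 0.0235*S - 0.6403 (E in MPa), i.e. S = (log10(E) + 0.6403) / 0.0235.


log10(E) = 0.0235*S - 0.6403  =>  S = (log10(E) + 0.6403) / 0.0235
log10(14.4) = 1.158362
S = (1.158362 + 0.6403) / 0.0235 = 1.798662 / 0.0235
S = 76.5

Shore A = 76.5


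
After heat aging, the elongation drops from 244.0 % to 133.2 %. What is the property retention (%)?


Retention = aged / original * 100
= 133.2 / 244.0 * 100
= 54.6%

54.6%


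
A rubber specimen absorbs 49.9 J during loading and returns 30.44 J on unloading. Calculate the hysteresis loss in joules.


Hysteresis loss = loading - unloading
= 49.9 - 30.44
= 19.46 J

19.46 J


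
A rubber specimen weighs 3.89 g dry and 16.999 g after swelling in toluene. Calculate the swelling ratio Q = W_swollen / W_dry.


Q = W_swollen / W_dry
Q = 16.999 / 3.89
Q = 4.37

Q = 4.37


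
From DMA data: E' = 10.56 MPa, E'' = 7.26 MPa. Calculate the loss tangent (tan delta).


tan delta = E'' / E'
= 7.26 / 10.56
= 0.6875

tan delta = 0.6875


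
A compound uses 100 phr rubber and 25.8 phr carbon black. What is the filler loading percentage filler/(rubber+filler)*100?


Filler % = filler / (rubber + filler) * 100
= 25.8 / (100 + 25.8) * 100
= 25.8 / 125.8 * 100
= 20.51%

20.51%


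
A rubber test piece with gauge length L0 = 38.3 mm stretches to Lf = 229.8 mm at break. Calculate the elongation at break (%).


Elongation = (Lf - L0) / L0 * 100
= (229.8 - 38.3) / 38.3 * 100
= 191.5 / 38.3 * 100
= 500.0%

500.0%


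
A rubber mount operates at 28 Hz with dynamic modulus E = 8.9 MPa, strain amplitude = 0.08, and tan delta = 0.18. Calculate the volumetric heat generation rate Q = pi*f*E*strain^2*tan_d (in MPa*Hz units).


Q = pi * f * E * strain^2 * tan_d
= pi * 28 * 8.9 * 0.08^2 * 0.18
= pi * 28 * 8.9 * 0.0064 * 0.18
= 0.9019

Q = 0.9019


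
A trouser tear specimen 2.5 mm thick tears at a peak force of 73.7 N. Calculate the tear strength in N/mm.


Tear strength = force / thickness
= 73.7 / 2.5
= 29.48 N/mm

29.48 N/mm


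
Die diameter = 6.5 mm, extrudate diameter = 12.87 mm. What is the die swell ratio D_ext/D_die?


Die swell ratio = D_extrudate / D_die
= 12.87 / 6.5
= 1.98

Die swell = 1.98


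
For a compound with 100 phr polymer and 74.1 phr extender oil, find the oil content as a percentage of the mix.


Oil % = oil / (100 + oil) * 100
= 74.1 / (100 + 74.1) * 100
= 74.1 / 174.1 * 100
= 42.56%

42.56%


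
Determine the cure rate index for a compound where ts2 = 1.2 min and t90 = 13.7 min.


CRI = 100 / (t90 - ts2)
= 100 / (13.7 - 1.2)
= 100 / 12.5
= 8.0 min^-1

8.0 min^-1


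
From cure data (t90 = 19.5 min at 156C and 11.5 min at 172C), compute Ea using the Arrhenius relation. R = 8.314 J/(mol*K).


T1 = 429.15 K, T2 = 445.15 K
1/T1 - 1/T2 = 8.3754e-05
ln(t1/t2) = ln(19.5/11.5) = 0.5281
Ea = 8.314 * 0.5281 / 8.3754e-05 = 52419.7462 J/mol
Ea = 52.42 kJ/mol

52.42 kJ/mol


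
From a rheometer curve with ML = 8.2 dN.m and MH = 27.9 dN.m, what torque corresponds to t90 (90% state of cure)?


M90 = ML + 0.9 * (MH - ML)
M90 = 8.2 + 0.9 * (27.9 - 8.2)
M90 = 8.2 + 0.9 * 19.7
M90 = 25.93 dN.m

25.93 dN.m


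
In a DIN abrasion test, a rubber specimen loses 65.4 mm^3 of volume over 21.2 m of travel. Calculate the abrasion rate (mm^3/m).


Rate = volume_loss / distance
= 65.4 / 21.2
= 3.085 mm^3/m

3.085 mm^3/m


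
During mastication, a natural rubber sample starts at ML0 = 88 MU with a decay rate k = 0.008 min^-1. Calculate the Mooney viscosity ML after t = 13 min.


ML = ML0 * exp(-k * t)
ML = 88 * exp(-0.008 * 13)
ML = 88 * 0.9012
ML = 79.31 MU

79.31 MU


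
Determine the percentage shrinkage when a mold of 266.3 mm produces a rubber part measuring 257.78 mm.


Shrinkage = (mold - part) / mold * 100
= (266.3 - 257.78) / 266.3 * 100
= 8.52 / 266.3 * 100
= 3.2%

3.2%


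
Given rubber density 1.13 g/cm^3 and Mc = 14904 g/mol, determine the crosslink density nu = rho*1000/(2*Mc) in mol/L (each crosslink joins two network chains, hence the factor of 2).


nu = rho * 1000 / (2 * Mc)
nu = 1.13 * 1000 / (2 * 14904)
nu = 1130.0 / 29808
nu = 0.0379 mol/L

0.0379 mol/L


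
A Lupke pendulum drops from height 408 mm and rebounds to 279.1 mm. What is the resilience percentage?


Resilience = h_rebound / h_drop * 100
= 279.1 / 408 * 100
= 68.4%

68.4%


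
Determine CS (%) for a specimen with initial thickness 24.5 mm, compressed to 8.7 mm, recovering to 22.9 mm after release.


CS = (t0 - recovered) / (t0 - ts) * 100
= (24.5 - 22.9) / (24.5 - 8.7) * 100
= 1.6 / 15.8 * 100
= 10.1%

10.1%


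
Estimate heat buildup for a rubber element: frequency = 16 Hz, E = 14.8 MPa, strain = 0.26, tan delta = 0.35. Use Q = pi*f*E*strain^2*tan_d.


Q = pi * f * E * strain^2 * tan_d
= pi * 16 * 14.8 * 0.26^2 * 0.35
= pi * 16 * 14.8 * 0.0676 * 0.35
= 17.6014

Q = 17.6014


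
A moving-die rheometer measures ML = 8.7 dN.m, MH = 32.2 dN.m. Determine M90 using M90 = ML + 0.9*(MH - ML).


M90 = ML + 0.9 * (MH - ML)
M90 = 8.7 + 0.9 * (32.2 - 8.7)
M90 = 8.7 + 0.9 * 23.5
M90 = 29.85 dN.m

29.85 dN.m


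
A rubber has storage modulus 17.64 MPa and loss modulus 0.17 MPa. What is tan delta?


tan delta = E'' / E'
= 0.17 / 17.64
= 0.0096

tan delta = 0.0096


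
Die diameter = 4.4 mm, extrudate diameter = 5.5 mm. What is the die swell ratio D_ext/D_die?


Die swell ratio = D_extrudate / D_die
= 5.5 / 4.4
= 1.25

Die swell = 1.25


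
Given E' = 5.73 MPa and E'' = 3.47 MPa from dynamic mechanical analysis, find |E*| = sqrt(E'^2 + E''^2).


|E*| = sqrt(E'^2 + E''^2)
= sqrt(5.73^2 + 3.47^2)
= sqrt(32.8329 + 12.0409)
= 6.699 MPa

6.699 MPa


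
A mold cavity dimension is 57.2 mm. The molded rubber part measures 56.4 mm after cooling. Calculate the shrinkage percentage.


Shrinkage = (mold - part) / mold * 100
= (57.2 - 56.4) / 57.2 * 100
= 0.8 / 57.2 * 100
= 1.4%

1.4%


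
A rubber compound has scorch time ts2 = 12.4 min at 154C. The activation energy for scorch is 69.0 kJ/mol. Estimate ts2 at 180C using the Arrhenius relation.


Convert temperatures: T1 = 154 + 273.15 = 427.15 K, T2 = 180 + 273.15 = 453.15 K
ts2_new = 12.4 * exp(69000 / 8.314 * (1/453.15 - 1/427.15))
1/T2 - 1/T1 = -1.3432e-04
ts2_new = 4.07 min

4.07 min


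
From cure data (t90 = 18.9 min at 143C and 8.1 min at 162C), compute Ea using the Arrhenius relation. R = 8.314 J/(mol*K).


T1 = 416.15 K, T2 = 435.15 K
1/T1 - 1/T2 = 1.0492e-04
ln(t1/t2) = ln(18.9/8.1) = 0.8473
Ea = 8.314 * 0.8473 / 1.0492e-04 = 67140.0122 J/mol
Ea = 67.14 kJ/mol

67.14 kJ/mol


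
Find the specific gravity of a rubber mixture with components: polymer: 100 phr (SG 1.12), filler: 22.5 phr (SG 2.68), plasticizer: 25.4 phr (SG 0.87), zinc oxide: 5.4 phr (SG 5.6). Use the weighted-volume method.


Sum of weights = 153.3
Volume contributions:
  polymer: 100/1.12 = 89.2857
  filler: 22.5/2.68 = 8.3955
  plasticizer: 25.4/0.87 = 29.1954
  zinc oxide: 5.4/5.6 = 0.9643
Sum of volumes = 127.8409
SG = 153.3 / 127.8409 = 1.199

SG = 1.199


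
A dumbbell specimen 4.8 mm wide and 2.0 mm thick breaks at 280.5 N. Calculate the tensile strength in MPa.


Area = width * thickness = 4.8 * 2.0 = 9.6 mm^2
TS = force / area = 280.5 / 9.6 = 29.22 MPa

29.22 MPa


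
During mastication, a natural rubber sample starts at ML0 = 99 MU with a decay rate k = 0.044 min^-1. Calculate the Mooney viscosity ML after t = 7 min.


ML = ML0 * exp(-k * t)
ML = 99 * exp(-0.044 * 7)
ML = 99 * 0.7349
ML = 72.76 MU

72.76 MU


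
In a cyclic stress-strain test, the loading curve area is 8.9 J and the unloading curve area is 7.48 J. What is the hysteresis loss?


Hysteresis loss = loading - unloading
= 8.9 - 7.48
= 1.42 J

1.42 J


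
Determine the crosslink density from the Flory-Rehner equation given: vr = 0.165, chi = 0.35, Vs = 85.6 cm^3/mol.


ln(1 - vr) = ln(1 - 0.165) = -0.1803
Numerator = -((-0.1803) + 0.165 + 0.35 * 0.165^2) = 0.0058
Denominator = 85.6 * (0.165^(1/3) - 0.165/2) = 39.8879
nu = 0.0058 / 39.8879 = 1.4528e-04 mol/cm^3

1.4528e-04 mol/cm^3


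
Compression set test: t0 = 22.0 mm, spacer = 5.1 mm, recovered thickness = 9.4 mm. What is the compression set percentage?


CS = (t0 - recovered) / (t0 - ts) * 100
= (22.0 - 9.4) / (22.0 - 5.1) * 100
= 12.6 / 16.9 * 100
= 74.6%

74.6%


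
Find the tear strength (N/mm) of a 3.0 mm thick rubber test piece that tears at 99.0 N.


Tear strength = force / thickness
= 99.0 / 3.0
= 33.0 N/mm

33.0 N/mm


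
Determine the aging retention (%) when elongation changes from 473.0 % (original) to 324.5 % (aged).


Retention = aged / original * 100
= 324.5 / 473.0 * 100
= 68.6%

68.6%


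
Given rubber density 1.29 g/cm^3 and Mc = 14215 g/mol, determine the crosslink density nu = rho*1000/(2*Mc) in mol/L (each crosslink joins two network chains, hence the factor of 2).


nu = rho * 1000 / (2 * Mc)
nu = 1.29 * 1000 / (2 * 14215)
nu = 1290.0 / 28430
nu = 0.0454 mol/L

0.0454 mol/L


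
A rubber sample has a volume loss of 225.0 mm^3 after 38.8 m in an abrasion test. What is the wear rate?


Rate = volume_loss / distance
= 225.0 / 38.8
= 5.799 mm^3/m

5.799 mm^3/m


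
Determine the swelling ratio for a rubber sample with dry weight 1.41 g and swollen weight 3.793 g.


Q = W_swollen / W_dry
Q = 3.793 / 1.41
Q = 2.69

Q = 2.69


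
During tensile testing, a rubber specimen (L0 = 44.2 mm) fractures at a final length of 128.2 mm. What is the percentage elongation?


Elongation = (Lf - L0) / L0 * 100
= (128.2 - 44.2) / 44.2 * 100
= 84.0 / 44.2 * 100
= 190.0%

190.0%


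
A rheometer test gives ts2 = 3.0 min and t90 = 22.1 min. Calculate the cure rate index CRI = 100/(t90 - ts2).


CRI = 100 / (t90 - ts2)
= 100 / (22.1 - 3.0)
= 100 / 19.1
= 5.24 min^-1

5.24 min^-1


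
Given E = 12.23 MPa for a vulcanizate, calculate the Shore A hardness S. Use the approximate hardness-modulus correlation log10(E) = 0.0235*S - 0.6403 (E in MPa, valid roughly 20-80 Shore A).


log10(E) = 0.0235*S - 0.6403  =>  S = (log10(E) + 0.6403) / 0.0235
log10(12.23) = 1.087426
S = (1.087426 + 0.6403) / 0.0235 = 1.727726 / 0.0235
S = 73.5

Shore A = 73.5


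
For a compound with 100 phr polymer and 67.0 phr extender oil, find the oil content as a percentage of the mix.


Oil % = oil / (100 + oil) * 100
= 67.0 / (100 + 67.0) * 100
= 67.0 / 167.0 * 100
= 40.12%

40.12%


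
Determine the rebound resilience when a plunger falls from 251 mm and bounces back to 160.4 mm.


Resilience = h_rebound / h_drop * 100
= 160.4 / 251 * 100
= 63.9%

63.9%


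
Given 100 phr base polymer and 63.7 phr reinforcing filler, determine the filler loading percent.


Filler % = filler / (rubber + filler) * 100
= 63.7 / (100 + 63.7) * 100
= 63.7 / 163.7 * 100
= 38.91%

38.91%


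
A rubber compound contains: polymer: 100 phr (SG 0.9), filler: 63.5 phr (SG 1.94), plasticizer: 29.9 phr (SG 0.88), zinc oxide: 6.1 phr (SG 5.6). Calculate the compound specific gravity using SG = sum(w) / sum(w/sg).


Sum of weights = 199.5
Volume contributions:
  polymer: 100/0.9 = 111.1111
  filler: 63.5/1.94 = 32.7320
  plasticizer: 29.9/0.88 = 33.9773
  zinc oxide: 6.1/5.6 = 1.0893
Sum of volumes = 178.9096
SG = 199.5 / 178.9096 = 1.115

SG = 1.115


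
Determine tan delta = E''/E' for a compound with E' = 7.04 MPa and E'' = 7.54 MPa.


tan delta = E'' / E'
= 7.54 / 7.04
= 1.071

tan delta = 1.071


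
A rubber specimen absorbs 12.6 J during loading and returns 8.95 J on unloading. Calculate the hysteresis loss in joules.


Hysteresis loss = loading - unloading
= 12.6 - 8.95
= 3.65 J

3.65 J


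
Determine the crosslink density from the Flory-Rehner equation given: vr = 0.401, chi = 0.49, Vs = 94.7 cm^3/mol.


ln(1 - vr) = ln(1 - 0.401) = -0.5125
Numerator = -((-0.5125) + 0.401 + 0.49 * 0.401^2) = 0.0327
Denominator = 94.7 * (0.401^(1/3) - 0.401/2) = 50.8463
nu = 0.0327 / 50.8463 = 6.4314e-04 mol/cm^3

6.4314e-04 mol/cm^3


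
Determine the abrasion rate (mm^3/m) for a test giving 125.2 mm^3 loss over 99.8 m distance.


Rate = volume_loss / distance
= 125.2 / 99.8
= 1.255 mm^3/m

1.255 mm^3/m


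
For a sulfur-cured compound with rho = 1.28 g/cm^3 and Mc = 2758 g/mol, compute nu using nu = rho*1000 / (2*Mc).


nu = rho * 1000 / (2 * Mc)
nu = 1.28 * 1000 / (2 * 2758)
nu = 1280.0 / 5516
nu = 0.2321 mol/L

0.2321 mol/L


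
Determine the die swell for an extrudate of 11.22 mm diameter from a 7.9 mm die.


Die swell ratio = D_extrudate / D_die
= 11.22 / 7.9
= 1.42

Die swell = 1.42


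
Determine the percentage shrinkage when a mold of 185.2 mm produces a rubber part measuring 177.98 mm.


Shrinkage = (mold - part) / mold * 100
= (185.2 - 177.98) / 185.2 * 100
= 7.22 / 185.2 * 100
= 3.9%

3.9%


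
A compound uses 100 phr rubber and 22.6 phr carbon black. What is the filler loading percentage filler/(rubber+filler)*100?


Filler % = filler / (rubber + filler) * 100
= 22.6 / (100 + 22.6) * 100
= 22.6 / 122.6 * 100
= 18.43%

18.43%


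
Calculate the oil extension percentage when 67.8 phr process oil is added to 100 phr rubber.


Oil % = oil / (100 + oil) * 100
= 67.8 / (100 + 67.8) * 100
= 67.8 / 167.8 * 100
= 40.41%

40.41%


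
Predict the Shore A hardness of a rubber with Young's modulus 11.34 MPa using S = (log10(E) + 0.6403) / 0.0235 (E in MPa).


log10(E) = 0.0235*S - 0.6403  =>  S = (log10(E) + 0.6403) / 0.0235
log10(11.34) = 1.054613
S = (1.054613 + 0.6403) / 0.0235 = 1.694913 / 0.0235
S = 72.1

Shore A = 72.1


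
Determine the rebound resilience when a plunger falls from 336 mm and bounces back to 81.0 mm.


Resilience = h_rebound / h_drop * 100
= 81.0 / 336 * 100
= 24.1%

24.1%


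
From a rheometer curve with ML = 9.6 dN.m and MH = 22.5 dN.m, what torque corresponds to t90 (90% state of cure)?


M90 = ML + 0.9 * (MH - ML)
M90 = 9.6 + 0.9 * (22.5 - 9.6)
M90 = 9.6 + 0.9 * 12.9
M90 = 21.21 dN.m

21.21 dN.m


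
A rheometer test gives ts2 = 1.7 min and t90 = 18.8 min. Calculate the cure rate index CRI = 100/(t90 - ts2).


CRI = 100 / (t90 - ts2)
= 100 / (18.8 - 1.7)
= 100 / 17.1
= 5.85 min^-1

5.85 min^-1


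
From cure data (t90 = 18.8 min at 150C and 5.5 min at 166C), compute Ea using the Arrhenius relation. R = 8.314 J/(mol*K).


T1 = 423.15 K, T2 = 439.15 K
1/T1 - 1/T2 = 8.6102e-05
ln(t1/t2) = ln(18.8/5.5) = 1.2291
Ea = 8.314 * 1.2291 / 8.6102e-05 = 118682.7470 J/mol
Ea = 118.68 kJ/mol

118.68 kJ/mol


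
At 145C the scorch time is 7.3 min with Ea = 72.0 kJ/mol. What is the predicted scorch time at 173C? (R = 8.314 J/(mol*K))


Convert temperatures: T1 = 145 + 273.15 = 418.15 K, T2 = 173 + 273.15 = 446.15 K
ts2_new = 7.3 * exp(72000 / 8.314 * (1/446.15 - 1/418.15))
1/T2 - 1/T1 = -1.5009e-04
ts2_new = 1.99 min

1.99 min


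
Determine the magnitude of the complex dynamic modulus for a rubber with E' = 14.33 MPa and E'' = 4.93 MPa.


|E*| = sqrt(E'^2 + E''^2)
= sqrt(14.33^2 + 4.93^2)
= sqrt(205.3489 + 24.3049)
= 15.154 MPa

15.154 MPa


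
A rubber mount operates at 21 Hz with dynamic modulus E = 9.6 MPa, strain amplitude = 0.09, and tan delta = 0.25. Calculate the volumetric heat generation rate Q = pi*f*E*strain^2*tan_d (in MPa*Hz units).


Q = pi * f * E * strain^2 * tan_d
= pi * 21 * 9.6 * 0.09^2 * 0.25
= pi * 21 * 9.6 * 0.0081 * 0.25
= 1.2825

Q = 1.2825


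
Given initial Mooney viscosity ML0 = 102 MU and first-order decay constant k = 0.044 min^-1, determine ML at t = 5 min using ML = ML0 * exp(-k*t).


ML = ML0 * exp(-k * t)
ML = 102 * exp(-0.044 * 5)
ML = 102 * 0.8025
ML = 81.86 MU

81.86 MU


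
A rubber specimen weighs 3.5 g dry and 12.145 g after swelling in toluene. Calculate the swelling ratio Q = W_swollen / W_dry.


Q = W_swollen / W_dry
Q = 12.145 / 3.5
Q = 3.47

Q = 3.47


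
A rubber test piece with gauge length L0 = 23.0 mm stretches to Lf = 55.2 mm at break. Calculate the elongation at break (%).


Elongation = (Lf - L0) / L0 * 100
= (55.2 - 23.0) / 23.0 * 100
= 32.2 / 23.0 * 100
= 140.0%

140.0%


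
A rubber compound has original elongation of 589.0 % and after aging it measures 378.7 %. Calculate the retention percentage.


Retention = aged / original * 100
= 378.7 / 589.0 * 100
= 64.3%

64.3%


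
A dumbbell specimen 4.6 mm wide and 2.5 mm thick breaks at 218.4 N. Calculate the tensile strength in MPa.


Area = width * thickness = 4.6 * 2.5 = 11.5 mm^2
TS = force / area = 218.4 / 11.5 = 18.99 MPa

18.99 MPa
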